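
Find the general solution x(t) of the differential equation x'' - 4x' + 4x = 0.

x = C1*exp(2*t) + C2*t*exp(2*t)

Characteristic equation r² - 4r + 4 = 0 has discriminant (-4)² - 4·(4) = 0, so r = 2 is a repeated root.
Hence x_h = (C1 + C2*t)*exp(2*t).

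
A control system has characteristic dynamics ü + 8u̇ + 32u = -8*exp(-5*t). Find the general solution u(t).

u = -8*exp(-5*t)/17 + C1*cos(4*t)*exp(-4*t) + C2*exp(-4*t)*sin(4*t)

Characteristic equation r² + 8r + 32 = 0 has discriminant (8)² - 4·(32) = -64 < 0, so r = -4 ± 4i.
Hence u_h = C1*cos(4*t)*exp(-4*t) + C2*exp(-4*t)*sin(4*t).
Try u_p = A*exp(-5*t). Substituting into the equation and dividing by exp(-5*t) gives A = -8/17, so u_p = -8*exp(-5*t)/17.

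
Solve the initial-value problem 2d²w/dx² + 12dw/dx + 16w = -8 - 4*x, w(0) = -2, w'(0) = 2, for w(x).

Divide through by 2: w'' + 6w' + 8w = -4 - 2*x.
Characteristic equation r² + 6r + 8 = 0 factors as (r + 4)(r + 2) = 0, so r = -4, -2.
Hence w_h = C1*exp(-4*x) + C2*exp(-2*x).
For the particular solution try w_p = A0 + A1*x. Substituting and matching coefficients of each power of x gives A0 = -5/16, A1 = -1/4, so w_p = -5/16 - x/4.
General solution: w = -5/16 - x/4 + C1*exp(-4*x) + C2*exp(-2*x).
Apply the initial conditions: w(0) = -5/16 + C1 + C2 = -2 and w'(0) = -1/4 - 4*C1 - 2*C2 = 2. Solving gives C1 = 9/16, C2 = -9/4.

w = -5/16 - 9*exp(-2*x)/4 - x/4 + 9*exp(-4*x)/16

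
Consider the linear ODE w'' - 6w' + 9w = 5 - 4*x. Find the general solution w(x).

w = 7/27 - 4*x/9 + C1*exp(3*x) + C2*x*exp(3*x)

Characteristic equation r² - 6r + 9 = 0 has discriminant (-6)² - 4·(9) = 0, so r = 3 is a repeated root.
Hence w_h = (C1 + C2*x)*exp(3*x).
For the particular solution try w_p = A0 + A1*x. Substituting and matching coefficients of each power of x gives A0 = 7/27, A1 = -4/9, so w_p = 7/27 - 4*x/9.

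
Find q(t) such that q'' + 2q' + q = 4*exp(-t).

q = C1*exp(-t) + 2*t**2*exp(-t) + C2*t*exp(-t)

Characteristic equation r² + 2r + 1 = 0 has discriminant (2)² - 4·(1) = 0, so r = -1 is a repeated root.
Hence q_h = (C1 + C2*t)*exp(-t).
Since exp(-t) solves the homogeneous equation (r = -1 is a root of multiplicity 2), multiply the trial by t^2. Try q_p = A*t^2*exp(-t). Substituting into the equation and dividing by exp(-t) gives A = 2, so q_p = 2*t^2*exp(-t).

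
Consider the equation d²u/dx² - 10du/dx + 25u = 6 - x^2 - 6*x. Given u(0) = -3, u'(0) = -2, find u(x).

Characteristic equation r² - 10r + 25 = 0 has discriminant (-10)² - 4·(25) = 0, so r = 5 is a repeated root.
Hence u_h = (C1 + C2*x)*exp(5*x).
For the particular solution try u_p = A0 + A1*x + A2*x^2. Substituting and matching coefficients of each power of x gives A0 = 84/625, A1 = -34/125, A2 = -1/25, so u_p = 84/625 - 34*x/125 - x^2/25.
General solution: u = 84/625 - 34*x/125 - x^2/25 + C1*exp(5*x) + C2*x*exp(5*x).
Apply the initial conditions: u(0) = 84/625 + C1 = -3 and u'(0) = -34/125 + C2 + 5*C1 = -2. Solving gives C1 = -1959/625, C2 = 1743/125.

u = 84/625 - 1959*exp(5*x)/625 - 34*x/125 - x**2/25 + 1743*x*exp(5*x)/125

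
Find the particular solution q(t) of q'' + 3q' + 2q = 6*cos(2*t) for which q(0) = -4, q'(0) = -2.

Characteristic equation r² + 3r + 2 = 0 factors as (r + 2)(r + 1) = 0, so r = -2, -1.
Hence q_h = C1*exp(-2*t) + C2*exp(-t).
Try q_p = A*cos(2*t) + B*sin(2*t). Substituting and equating the coefficients of cos(2t) and sin(2t) gives A = -3/10, B = 9/10, so q_p = -3*cos(2*t)/10 + 9*sin(2*t)/10.
General solution: q = -3*cos(2*t)/10 + 9*sin(2*t)/10 + C1*exp(-2*t) + C2*exp(-t).
Apply the initial conditions: q(0) = -3/10 + C1 + C2 = -4 and q'(0) = 9/5 - C2 - 2*C1 = -2. Solving gives C1 = 15/2, C2 = -56/5.

q = -56*exp(-t)/5 - 3*cos(2*t)/10 + 9*sin(2*t)/10 + 15*exp(-2*t)/2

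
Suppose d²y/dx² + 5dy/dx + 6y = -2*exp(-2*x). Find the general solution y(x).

y = C1*exp(-3*x) + C2*exp(-2*x) - 2*x*exp(-2*x)

Characteristic equation r² + 5r + 6 = 0 factors as (r + 3)(r + 2) = 0, so r = -3, -2.
Hence y_h = C1*exp(-3*x) + C2*exp(-2*x).
Since exp(-2*x) solves the homogeneous equation (r = -2 is a root of multiplicity 1), multiply the trial by x. Try y_p = A*x*exp(-2*x). Substituting into the equation and dividing by exp(-2*x) gives A = -2, so y_p = -2*x*exp(-2*x).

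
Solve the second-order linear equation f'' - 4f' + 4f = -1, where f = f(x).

Characteristic equation r² - 4r + 4 = 0 has discriminant (-4)² - 4·(4) = 0, so r = 2 is a repeated root.
Hence f_h = (C1 + C2*x)*exp(2*x).
For the particular solution try f_p = A0. Substituting and matching coefficients of each power of x gives A0 = -1/4, so f_p = -1/4.

f = -1/4 + C1*exp(2*x) + C2*x*exp(2*x)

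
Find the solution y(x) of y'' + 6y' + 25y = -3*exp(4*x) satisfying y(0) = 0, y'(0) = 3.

Characteristic equation r² + 6r + 25 = 0 has discriminant (6)² - 4·(25) = -64 < 0, so r = -3 ± 4i.
Hence y_h = C1*cos(4*x)*exp(-3*x) + C2*exp(-3*x)*sin(4*x).
Try y_p = A*exp(4*x). Substituting into the equation and dividing by exp(4*x) gives A = -3/65, so y_p = -3*exp(4*x)/65.
General solution: y = -3*exp(4*x)/65 + C1*cos(4*x)*exp(-3*x) + C2*exp(-3*x)*sin(4*x).
Apply the initial conditions: y(0) = -3/65 + C1 = 0 and y'(0) = -12/65 - 3*C1 + 4*C2 = 3. Solving gives C1 = 3/65, C2 = 54/65.

y = -3*exp(4*x)/65 + 3*cos(4*x)*exp(-3*x)/65 + 54*exp(-3*x)*sin(4*x)/65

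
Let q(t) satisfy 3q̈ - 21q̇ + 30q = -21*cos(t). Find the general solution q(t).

Divide through by 3: q'' - 7q' + 10q = -7*cos(t).
Characteristic equation r² - 7r + 10 = 0 factors as (r - 2)(r - 5) = 0, so r = 2, 5.
Hence q_h = C1*exp(2*t) + C2*exp(5*t).
Try q_p = A*cos(t) + B*sin(t). Substituting and equating the coefficients of cos(t) and sin(t) gives A = -63/130, B = 49/130, so q_p = -63*cos(t)/130 + 49*sin(t)/130.

q = -63*cos(t)/130 + 49*sin(t)/130 + C1*exp(2*t) + C2*exp(5*t)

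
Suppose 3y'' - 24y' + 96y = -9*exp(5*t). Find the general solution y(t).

Divide through by 3: y'' - 8y' + 32y = -3*exp(5*t).
Characteristic equation r² - 8r + 32 = 0 has discriminant (-8)² - 4·(32) = -64 < 0, so r = 4 ± 4i.
Hence y_h = C1*cos(4*t)*exp(4*t) + C2*exp(4*t)*sin(4*t).
Try y_p = A*exp(5*t). Substituting into the equation and dividing by exp(5*t) gives A = -3/17, so y_p = -3*exp(5*t)/17.

y = -3*exp(5*t)/17 + C1*cos(4*t)*exp(4*t) + C2*exp(4*t)*sin(4*t)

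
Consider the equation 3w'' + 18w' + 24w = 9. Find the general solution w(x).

Divide through by 3: w'' + 6w' + 8w = 3.
Characteristic equation r² + 6r + 8 = 0 factors as (r + 2)(r + 4) = 0, so r = -2, -4.
Hence w_h = C1*exp(-2*x) + C2*exp(-4*x).
For the particular solution try w_p = A0. Substituting and matching coefficients of each power of x gives A0 = 3/8, so w_p = 3/8.

w = 3/8 + C1*exp(-2*x) + C2*exp(-4*x)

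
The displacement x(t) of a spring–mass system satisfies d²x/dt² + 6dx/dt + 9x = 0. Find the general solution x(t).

x = C1*exp(-3*t) + C2*t*exp(-3*t)

Characteristic equation r² + 6r + 9 = 0 has discriminant (6)² - 4·(9) = 0, so r = -3 is a repeated root.
Hence x_h = (C1 + C2*t)*exp(-3*t).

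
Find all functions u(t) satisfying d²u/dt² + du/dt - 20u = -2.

Characteristic equation r² + r - 20 = 0 factors as (r - 4)(r + 5) = 0, so r = 4, -5.
Hence u_h = C1*exp(4*t) + C2*exp(-5*t).
For the particular solution try u_p = A0. Substituting and matching coefficients of each power of t gives A0 = 1/10, so u_p = 1/10.

u = 1/10 + C1*exp(4*t) + C2*exp(-5*t)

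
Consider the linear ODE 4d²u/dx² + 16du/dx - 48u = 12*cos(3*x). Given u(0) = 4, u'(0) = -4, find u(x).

u = -7*cos(3*x)/65 + 4*sin(3*x)/65 + 31*exp(-6*x)/20 + 133*exp(2*x)/52

Divide through by 4: u'' + 4u' - 12u = 3*cos(3*x).
Characteristic equation r² + 4r - 12 = 0 factors as (r + 6)(r - 2) = 0, so r = -6, 2.
Hence u_h = C1*exp(-6*x) + C2*exp(2*x).
Try u_p = A*cos(3*x) + B*sin(3*x). Substituting and equating the coefficients of cos(3x) and sin(3x) gives A = -7/65, B = 4/65, so u_p = -7*cos(3*x)/65 + 4*sin(3*x)/65.
General solution: u = -7*cos(3*x)/65 + 4*sin(3*x)/65 + C1*exp(-6*x) + C2*exp(2*x).
Apply the initial conditions: u(0) = -7/65 + C1 + C2 = 4 and u'(0) = 12/65 - 6*C1 + 2*C2 = -4. Solving gives C1 = 31/20, C2 = 133/52.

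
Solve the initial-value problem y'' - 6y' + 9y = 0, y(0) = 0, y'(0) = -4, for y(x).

Characteristic equation r² - 6r + 9 = 0 has discriminant (-6)² - 4·(9) = 0, so r = 3 is a repeated root.
Hence y_h = (C1 + C2*x)*exp(3*x).
Apply the initial conditions: y(0) = C1 = 0 and y'(0) = C2 + 3*C1 = -4. Solving gives C1 = 0, C2 = -4.

y = -4*x*exp(3*x)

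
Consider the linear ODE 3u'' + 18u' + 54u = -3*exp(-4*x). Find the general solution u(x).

Divide through by 3: u'' + 6u' + 18u = -exp(-4*x).
Characteristic equation r² + 6r + 18 = 0 has discriminant (6)² - 4·(18) = -36 < 0, so r = -3 ± 3i.
Hence u_h = C1*cos(3*x)*exp(-3*x) + C2*exp(-3*x)*sin(3*x).
Try u_p = A*exp(-4*x). Substituting into the equation and dividing by exp(-4*x) gives A = -1/10, so u_p = -exp(-4*x)/10.

u = -exp(-4*x)/10 + C1*cos(3*x)*exp(-3*x) + C2*exp(-3*x)*sin(3*x)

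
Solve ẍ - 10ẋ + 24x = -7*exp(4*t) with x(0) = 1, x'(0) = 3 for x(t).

x = -9*exp(6*t)/4 + 13*exp(4*t)/4 + 7*t*exp(4*t)/2

Characteristic equation r² - 10r + 24 = 0 factors as (r - 4)(r - 6) = 0, so r = 4, 6.
Hence x_h = C1*exp(4*t) + C2*exp(6*t).
Since exp(4*t) solves the homogeneous equation (r = 4 is a root of multiplicity 1), multiply the trial by t. Try x_p = A*t*exp(4*t). Substituting into the equation and dividing by exp(4*t) gives A = 7/2, so x_p = 7*t*exp(4*t)/2.
General solution: x = C1*exp(4*t) + C2*exp(6*t) + 7*t*exp(4*t)/2.
Apply the initial conditions: x(0) = C1 + C2 = 1 and x'(0) = 7/2 + 4*C1 + 6*C2 = 3. Solving gives C1 = 13/4, C2 = -9/4.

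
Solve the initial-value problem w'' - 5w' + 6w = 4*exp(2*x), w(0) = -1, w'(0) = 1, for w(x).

Characteristic equation r² - 5r + 6 = 0 factors as (r - 2)(r - 3) = 0, so r = 2, 3.
Hence w_h = C1*exp(2*x) + C2*exp(3*x).
Since exp(2*x) solves the homogeneous equation (r = 2 is a root of multiplicity 1), multiply the trial by x. Try w_p = A*x*exp(2*x). Substituting into the equation and dividing by exp(2*x) gives A = -4, so w_p = -4*x*exp(2*x).
General solution: w = C1*exp(2*x) + C2*exp(3*x) - 4*x*exp(2*x).
Apply the initial conditions: w(0) = C1 + C2 = -1 and w'(0) = -4 + 2*C1 + 3*C2 = 1. Solving gives C1 = -8, C2 = 7.

w = -8*exp(2*x) + 7*exp(3*x) - 4*x*exp(2*x)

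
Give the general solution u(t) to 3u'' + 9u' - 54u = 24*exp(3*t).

u = C1*exp(-6*t) + C2*exp(3*t) + 8*t*exp(3*t)/9

Divide through by 3: u'' + 3u' - 18u = 8*exp(3*t).
Characteristic equation r² + 3r - 18 = 0 factors as (r + 6)(r - 3) = 0, so r = -6, 3.
Hence u_h = C1*exp(-6*t) + C2*exp(3*t).
Since exp(3*t) solves the homogeneous equation (r = 3 is a root of multiplicity 1), multiply the trial by t. Try u_p = A*t*exp(3*t). Substituting into the equation and dividing by exp(3*t) gives A = 8/9, so u_p = 8*t*exp(3*t)/9.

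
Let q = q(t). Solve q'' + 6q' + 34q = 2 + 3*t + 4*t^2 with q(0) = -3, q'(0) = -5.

Characteristic equation r² + 6r + 34 = 0 has discriminant (6)² - 4·(34) = -100 < 0, so r = -3 ± 5i.
Hence q_h = C1*cos(5*t)*exp(-3*t) + C2*exp(-3*t)*sin(5*t).
For the particular solution try q_p = A0 + A1*t + A2*t^2. Substituting and matching coefficients of each power of t gives A0 = 429/9826, A1 = 27/578, A2 = 2/17, so q_p = 429/9826 + 2*t^2/17 + 27*t/578.
General solution: q = 429/9826 + 2*t^2/17 + 27*t/578 + C1*cos(5*t)*exp(-3*t) + C2*exp(-3*t)*sin(5*t).
Apply the initial conditions: q(0) = 429/9826 + C1 = -3 and q'(0) = 27/578 - 3*C1 + 5*C2 = -5. Solving gives C1 = -29907/9826, C2 = -13931/4913.

q = 429/9826 + 2*t**2/17 + 27*t/578 - 29907*cos(5*t)*exp(-3*t)/9826 - 13931*exp(-3*t)*sin(5*t)/4913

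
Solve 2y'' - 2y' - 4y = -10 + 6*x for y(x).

y = 13/4 - 3*x/2 + C1*exp(-x) + C2*exp(2*x)

Divide through by 2: y'' - y' - 2y = -5 + 3*x.
Characteristic equation r² - r - 2 = 0 factors as (r + 1)(r - 2) = 0, so r = -1, 2.
Hence y_h = C1*exp(-x) + C2*exp(2*x).
For the particular solution try y_p = A0 + A1*x. Substituting and matching coefficients of each power of x gives A0 = 13/4, A1 = -3/2, so y_p = 13/4 - 3*x/2.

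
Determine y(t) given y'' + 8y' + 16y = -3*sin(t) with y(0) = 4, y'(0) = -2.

y = -45*sin(t)/289 + 24*cos(t)/289 + 1132*exp(-4*t)/289 + 235*t*exp(-4*t)/17

Characteristic equation r² + 8r + 16 = 0 has discriminant (8)² - 4·(16) = 0, so r = -4 is a repeated root.
Hence y_h = (C1 + C2*t)*exp(-4*t).
Try y_p = A*cos(t) + B*sin(t). Substituting and equating the coefficients of cos(t) and sin(t) gives A = 24/289, B = -45/289, so y_p = -45*sin(t)/289 + 24*cos(t)/289.
General solution: y = -45*sin(t)/289 + 24*cos(t)/289 + C1*exp(-4*t) + C2*t*exp(-4*t).
Apply the initial conditions: y(0) = 24/289 + C1 = 4 and y'(0) = -45/289 + C2 - 4*C1 = -2. Solving gives C1 = 1132/289, C2 = 235/17.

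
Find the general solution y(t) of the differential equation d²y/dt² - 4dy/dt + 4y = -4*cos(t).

Characteristic equation r² - 4r + 4 = 0 has discriminant (-4)² - 4·(4) = 0, so r = 2 is a repeated root.
Hence y_h = (C1 + C2*t)*exp(2*t).
Try y_p = A*cos(t) + B*sin(t). Substituting and equating the coefficients of cos(t) and sin(t) gives A = -12/25, B = 16/25, so y_p = -12*cos(t)/25 + 16*sin(t)/25.

y = -12*cos(t)/25 + 16*sin(t)/25 + C1*exp(2*t) + C2*t*exp(2*t)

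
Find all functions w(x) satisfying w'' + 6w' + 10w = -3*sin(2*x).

Characteristic equation r² + 6r + 10 = 0 has discriminant (6)² - 4·(10) = -4 < 0, so r = -3 ± i.
Hence w_h = C1*cos(x)*exp(-3*x) + C2*exp(-3*x)*sin(x).
Try w_p = A*cos(2*x) + B*sin(2*x). Substituting and equating the coefficients of cos(2x) and sin(2x) gives A = 1/5, B = -1/10, so w_p = -sin(2*x)/10 + cos(2*x)/5.

w = -sin(2*x)/10 + cos(2*x)/5 + C1*cos(x)*exp(-3*x) + C2*exp(-3*x)*sin(x)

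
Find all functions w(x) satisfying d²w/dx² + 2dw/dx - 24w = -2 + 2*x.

w = 11/144 - x/12 + C1*exp(-6*x) + C2*exp(4*x)

Characteristic equation r² + 2r - 24 = 0 factors as (r + 6)(r - 4) = 0, so r = -6, 4.
Hence w_h = C1*exp(-6*x) + C2*exp(4*x).
For the particular solution try w_p = A0 + A1*x. Substituting and matching coefficients of each power of x gives A0 = 11/144, A1 = -1/12, so w_p = 11/144 - x/12.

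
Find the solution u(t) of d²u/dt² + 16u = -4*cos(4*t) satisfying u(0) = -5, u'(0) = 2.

u = sin(4*t)/2 - 5*cos(4*t) - t*sin(4*t)/2

Characteristic equation r² + 16 = 0 has discriminant (0)² - 4·(16) = -64 < 0, so r = ± 4i.
Hence u_h = C1*cos(4*t) + C2*sin(4*t).
Since ±4i are characteristic roots, multiply the trial by t. Try u_p = t*(A*cos(4*t) + B*sin(4*t)). Substituting and equating the coefficients of cos(4t) and sin(4t) gives A = 0, B = -1/2, so u_p = -t*sin(4*t)/2.
General solution: u = C1*cos(4*t) + C2*sin(4*t) - t*sin(4*t)/2.
Apply the initial conditions: u(0) = C1 = -5 and u'(0) = 4*C2 = 2. Solving gives C1 = -5, C2 = 1/2.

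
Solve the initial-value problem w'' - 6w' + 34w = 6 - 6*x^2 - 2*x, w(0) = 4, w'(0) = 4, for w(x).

w = 813/4913 - 35*x/289 - 3*x**2/17 - 7254*exp(3*x)*sin(5*x)/4913 + 18839*cos(5*x)*exp(3*x)/4913

Characteristic equation r² - 6r + 34 = 0 has discriminant (-6)² - 4·(34) = -100 < 0, so r = 3 ± 5i.
Hence w_h = C1*cos(5*x)*exp(3*x) + C2*exp(3*x)*sin(5*x).
For the particular solution try w_p = A0 + A1*x + A2*x^2. Substituting and matching coefficients of each power of x gives A0 = 813/4913, A1 = -35/289, A2 = -3/17, so w_p = 813/4913 - 35*x/289 - 3*x^2/17.
General solution: w = 813/4913 - 35*x/289 - 3*x^2/17 + C1*cos(5*x)*exp(3*x) + C2*exp(3*x)*sin(5*x).
Apply the initial conditions: w(0) = 813/4913 + C1 = 4 and w'(0) = -35/289 + 3*C1 + 5*C2 = 4. Solving gives C1 = 18839/4913, C2 = -7254/4913.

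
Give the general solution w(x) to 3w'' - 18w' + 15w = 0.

w = C1*exp(x) + C2*exp(5*x)

Divide through by 3: w'' - 6w' + 5w = 0.
Characteristic equation r² - 6r + 5 = 0 factors as (r - 1)(r - 5) = 0, so r = 1, 5.
Hence w_h = C1*exp(x) + C2*exp(5*x).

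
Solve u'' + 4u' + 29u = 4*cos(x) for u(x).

u = sin(x)/50 + 7*cos(x)/50 + C1*cos(5*x)*exp(-2*x) + C2*exp(-2*x)*sin(5*x)

Characteristic equation r² + 4r + 29 = 0 has discriminant (4)² - 4·(29) = -100 < 0, so r = -2 ± 5i.
Hence u_h = C1*cos(5*x)*exp(-2*x) + C2*exp(-2*x)*sin(5*x).
Try u_p = A*cos(x) + B*sin(x). Substituting and equating the coefficients of cos(x) and sin(x) gives A = 7/50, B = 1/50, so u_p = sin(x)/50 + 7*cos(x)/50.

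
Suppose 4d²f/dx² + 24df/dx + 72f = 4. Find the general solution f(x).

f = 1/18 + C1*cos(3*x)*exp(-3*x) + C2*exp(-3*x)*sin(3*x)

Divide through by 4: f'' + 6f' + 18f = 1.
Characteristic equation r² + 6r + 18 = 0 has discriminant (6)² - 4·(18) = -36 < 0, so r = -3 ± 3i.
Hence f_h = C1*cos(3*x)*exp(-3*x) + C2*exp(-3*x)*sin(3*x).
For the particular solution try f_p = A0. Substituting and matching coefficients of each power of x gives A0 = 1/18, so f_p = 1/18.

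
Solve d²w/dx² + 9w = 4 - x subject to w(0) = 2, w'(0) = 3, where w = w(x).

w = 4/9 - x/9 + 14*cos(3*x)/9 + 28*sin(3*x)/27

Characteristic equation r² + 9 = 0 has discriminant (0)² - 4·(9) = -36 < 0, so r = ± 3i.
Hence w_h = C1*cos(3*x) + C2*sin(3*x).
For the particular solution try w_p = A0 + A1*x. Substituting and matching coefficients of each power of x gives A0 = 4/9, A1 = -1/9, so w_p = 4/9 - x/9.
General solution: w = 4/9 - x/9 + C1*cos(3*x) + C2*sin(3*x).
Apply the initial conditions: w(0) = 4/9 + C1 = 2 and w'(0) = -1/9 + 3*C2 = 3. Solving gives C1 = 14/9, C2 = 28/27.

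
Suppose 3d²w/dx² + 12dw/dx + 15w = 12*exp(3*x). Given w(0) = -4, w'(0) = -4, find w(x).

w = 2*exp(3*x)/13 - 166*exp(-2*x)*sin(x)/13 - 54*cos(x)*exp(-2*x)/13

Divide through by 3: w'' + 4w' + 5w = 4*exp(3*x).
Characteristic equation r² + 4r + 5 = 0 has discriminant (4)² - 4·(5) = -4 < 0, so r = -2 ± i.
Hence w_h = C1*cos(x)*exp(-2*x) + C2*exp(-2*x)*sin(x).
Try w_p = A*exp(3*x). Substituting into the equation and dividing by exp(3*x) gives A = 2/13, so w_p = 2*exp(3*x)/13.
General solution: w = 2*exp(3*x)/13 + C1*cos(x)*exp(-2*x) + C2*exp(-2*x)*sin(x).
Apply the initial conditions: w(0) = 2/13 + C1 = -4 and w'(0) = 6/13 + C2 - 2*C1 = -4. Solving gives C1 = -54/13, C2 = -166/13.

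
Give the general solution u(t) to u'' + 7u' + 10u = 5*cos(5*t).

u = -3*cos(5*t)/58 + 7*sin(5*t)/58 + C1*exp(-2*t) + C2*exp(-5*t)

Characteristic equation r² + 7r + 10 = 0 factors as (r + 2)(r + 5) = 0, so r = -2, -5.
Hence u_h = C1*exp(-2*t) + C2*exp(-5*t).
Try u_p = A*cos(5*t) + B*sin(5*t). Substituting and equating the coefficients of cos(5t) and sin(5t) gives A = -3/58, B = 7/58, so u_p = -3*cos(5*t)/58 + 7*sin(5*t)/58.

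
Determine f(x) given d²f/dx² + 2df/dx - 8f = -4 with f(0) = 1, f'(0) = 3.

f = 1/2 - exp(-4*x)/3 + 5*exp(2*x)/6

Characteristic equation r² + 2r - 8 = 0 factors as (r - 2)(r + 4) = 0, so r = 2, -4.
Hence f_h = C1*exp(2*x) + C2*exp(-4*x).
For the particular solution try f_p = A0. Substituting and matching coefficients of each power of x gives A0 = 1/2, so f_p = 1/2.
General solution: f = 1/2 + C1*exp(2*x) + C2*exp(-4*x).
Apply the initial conditions: f(0) = 1/2 + C1 + C2 = 1 and f'(0) = -4*C2 + 2*C1 = 3. Solving gives C1 = 5/6, C2 = -1/3.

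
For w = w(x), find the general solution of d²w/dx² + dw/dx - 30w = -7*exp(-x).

w = 7*exp(-x)/30 + C1*exp(5*x) + C2*exp(-6*x)

Characteristic equation r² + r - 30 = 0 factors as (r - 5)(r + 6) = 0, so r = 5, -6.
Hence w_h = C1*exp(5*x) + C2*exp(-6*x).
Try w_p = A*exp(-x). Substituting into the equation and dividing by exp(-x) gives A = 7/30, so w_p = 7*exp(-x)/30.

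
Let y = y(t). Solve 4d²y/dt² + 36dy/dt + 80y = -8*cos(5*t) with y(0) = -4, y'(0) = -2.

Divide through by 4: y'' + 9y' + 20y = -2*cos(5*t).
Characteristic equation r² + 9r + 20 = 0 factors as (r + 4)(r + 5) = 0, so r = -4, -5.
Hence y_h = C1*exp(-4*t) + C2*exp(-5*t).
Try y_p = A*cos(5*t) + B*sin(5*t). Substituting and equating the coefficients of cos(5t) and sin(5t) gives A = 1/205, B = -9/205, so y_p = -9*sin(5*t)/205 + cos(5*t)/205.
General solution: y = -9*sin(5*t)/205 + cos(5*t)/205 + C1*exp(-4*t) + C2*exp(-5*t).
Apply the initial conditions: y(0) = 1/205 + C1 + C2 = -4 and y'(0) = -9/41 - 5*C2 - 4*C1 = -2. Solving gives C1 = -894/41, C2 = 89/5.

y = -894*exp(-4*t)/41 - 9*sin(5*t)/205 + cos(5*t)/205 + 89*exp(-5*t)/5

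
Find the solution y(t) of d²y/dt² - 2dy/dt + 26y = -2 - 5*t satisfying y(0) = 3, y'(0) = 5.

y = -31/338 - 5*t/26 + 71*exp(t)*sin(5*t)/169 + 1045*cos(5*t)*exp(t)/338

Characteristic equation r² - 2r + 26 = 0 has discriminant (-2)² - 4·(26) = -100 < 0, so r = 1 ± 5i.
Hence y_h = C1*cos(5*t)*exp(t) + C2*exp(t)*sin(5*t).
For the particular solution try y_p = A0 + A1*t. Substituting and matching coefficients of each power of t gives A0 = -31/338, A1 = -5/26, so y_p = -31/338 - 5*t/26.
General solution: y = -31/338 - 5*t/26 + C1*cos(5*t)*exp(t) + C2*exp(t)*sin(5*t).
Apply the initial conditions: y(0) = -31/338 + C1 = 3 and y'(0) = -5/26 + C1 + 5*C2 = 5. Solving gives C1 = 1045/338, C2 = 71/169.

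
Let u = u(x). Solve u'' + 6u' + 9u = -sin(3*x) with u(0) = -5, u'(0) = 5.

u = -91*exp(-3*x)/18 + cos(3*x)/18 - 61*x*exp(-3*x)/6

Characteristic equation r² + 6r + 9 = 0 has discriminant (6)² - 4·(9) = 0, so r = -3 is a repeated root.
Hence u_h = (C1 + C2*x)*exp(-3*x).
Try u_p = A*cos(3*x) + B*sin(3*x). Substituting and equating the coefficients of cos(3x) and sin(3x) gives A = 1/18, B = 0, so u_p = cos(3*x)/18.
General solution: u = cos(3*x)/18 + C1*exp(-3*x) + C2*x*exp(-3*x).
Apply the initial conditions: u(0) = 1/18 + C1 = -5 and u'(0) = C2 - 3*C1 = 5. Solving gives C1 = -91/18, C2 = -61/6.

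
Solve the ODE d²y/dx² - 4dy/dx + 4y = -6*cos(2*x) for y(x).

Characteristic equation r² - 4r + 4 = 0 has discriminant (-4)² - 4·(4) = 0, so r = 2 is a repeated root.
Hence y_h = (C1 + C2*x)*exp(2*x).
Try y_p = A*cos(2*x) + B*sin(2*x). Substituting and equating the coefficients of cos(2x) and sin(2x) gives A = 0, B = 3/4, so y_p = 3*sin(2*x)/4.

y = 3*sin(2*x)/4 + C1*exp(2*x) + C2*x*exp(2*x)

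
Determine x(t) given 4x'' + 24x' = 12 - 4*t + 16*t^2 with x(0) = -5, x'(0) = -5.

x = -3841/648 - 7*t**2/36 + 2*t**3/9 + 61*t/108 + 601*exp(-6*t)/648

Divide through by 4: x'' + 6x' = 3 - t + 4*t^2.
Characteristic equation r² + 6r = 0 factors as (r + 6)r = 0, so r = -6, 0.
Hence x_h = C1*exp(-6*t) + C2.
Since 0 is a characteristic root (multiplicity 1), multiply the polynomial trial by t: try x_p = t*(A0 + A1*t + A2*t^2). Substituting and matching coefficients of each power of t gives A0 = 61/108, A1 = -7/36, A2 = 2/9, so x_p = -7*t^2/36 + 2*t^3/9 + 61*t/108.
General solution: x = C2 - 7*t^2/36 + 2*t^3/9 + 61*t/108 + C1*exp(-6*t).
Apply the initial conditions: x(0) = C1 + C2 = -5 and x'(0) = 61/108 - 6*C1 = -5. Solving gives C1 = 601/648, C2 = -3841/648.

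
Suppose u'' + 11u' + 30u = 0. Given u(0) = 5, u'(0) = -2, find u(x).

Characteristic equation r² + 11r + 30 = 0 factors as (r + 6)(r + 5) = 0, so r = -6, -5.
Hence u_h = C1*exp(-6*x) + C2*exp(-5*x).
Apply the initial conditions: u(0) = C1 + C2 = 5 and u'(0) = -6*C1 - 5*C2 = -2. Solving gives C1 = -23, C2 = 28.

u = -23*exp(-6*x) + 28*exp(-5*x)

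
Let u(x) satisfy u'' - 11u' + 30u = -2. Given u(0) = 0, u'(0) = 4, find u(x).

u = -1/15 - 18*exp(5*x)/5 + 11*exp(6*x)/3

Characteristic equation r² - 11r + 30 = 0 factors as (r - 6)(r - 5) = 0, so r = 6, 5.
Hence u_h = C1*exp(6*x) + C2*exp(5*x).
For the particular solution try u_p = A0. Substituting and matching coefficients of each power of x gives A0 = -1/15, so u_p = -1/15.
General solution: u = -1/15 + C1*exp(6*x) + C2*exp(5*x).
Apply the initial conditions: u(0) = -1/15 + C1 + C2 = 0 and u'(0) = 5*C2 + 6*C1 = 4. Solving gives C1 = 11/3, C2 = -18/5.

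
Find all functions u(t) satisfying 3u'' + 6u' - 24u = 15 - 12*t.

u = -1/2 + t/2 + C1*exp(2*t) + C2*exp(-4*t)

Divide through by 3: u'' + 2u' - 8u = 5 - 4*t.
Characteristic equation r² + 2r - 8 = 0 factors as (r - 2)(r + 4) = 0, so r = 2, -4.
Hence u_h = C1*exp(2*t) + C2*exp(-4*t).
For the particular solution try u_p = A0 + A1*t. Substituting and matching coefficients of each power of t gives A0 = -1/2, A1 = 1/2, so u_p = -1/2 + t/2.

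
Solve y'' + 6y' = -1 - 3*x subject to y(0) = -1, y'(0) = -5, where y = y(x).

Characteristic equation r² + 6r = 0 factors as (r + 6)r = 0, so r = -6, 0.
Hence y_h = C1*exp(-6*x) + C2.
Since 0 is a characteristic root (multiplicity 1), multiply the polynomial trial by x: try y_p = x*(A0 + A1*x). Substituting and matching coefficients of each power of x gives A0 = -1/12, A1 = -1/4, so y_p = -x^2/4 - x/12.
General solution: y = C2 - x^2/4 - x/12 + C1*exp(-6*x).
Apply the initial conditions: y(0) = C1 + C2 = -1 and y'(0) = -1/12 - 6*C1 = -5. Solving gives C1 = 59/72, C2 = -131/72.

y = -131/72 - x**2/4 - x/12 + 59*exp(-6*x)/72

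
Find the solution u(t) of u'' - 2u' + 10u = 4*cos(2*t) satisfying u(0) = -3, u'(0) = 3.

Characteristic equation r² - 2r + 10 = 0 has discriminant (-2)² - 4·(10) = -36 < 0, so r = 1 ± 3i.
Hence u_h = C1*cos(3*t)*exp(t) + C2*exp(t)*sin(3*t).
Try u_p = A*cos(2*t) + B*sin(2*t). Substituting and equating the coefficients of cos(2t) and sin(2t) gives A = 6/13, B = -4/13, so u_p = -4*sin(2*t)/13 + 6*cos(2*t)/13.
General solution: u = -4*sin(2*t)/13 + 6*cos(2*t)/13 + C1*cos(3*t)*exp(t) + C2*exp(t)*sin(3*t).
Apply the initial conditions: u(0) = 6/13 + C1 = -3 and u'(0) = -8/13 + C1 + 3*C2 = 3. Solving gives C1 = -45/13, C2 = 92/39.

u = -4*sin(2*t)/13 + 6*cos(2*t)/13 - 45*cos(3*t)*exp(t)/13 + 92*exp(t)*sin(3*t)/39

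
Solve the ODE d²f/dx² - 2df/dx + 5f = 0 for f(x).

Characteristic equation r² - 2r + 5 = 0 has discriminant (-2)² - 4·(5) = -16 < 0, so r = 1 ± 2i.
Hence f_h = C1*cos(2*x)*exp(x) + C2*exp(x)*sin(2*x).

f = C1*cos(2*x)*exp(x) + C2*exp(x)*sin(2*x)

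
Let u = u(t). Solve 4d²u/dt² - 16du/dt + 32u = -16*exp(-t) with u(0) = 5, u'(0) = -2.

Divide through by 4: u'' - 4u' + 8u = -4*exp(-t).
Characteristic equation r² - 4r + 8 = 0 has discriminant (-4)² - 4·(8) = -16 < 0, so r = 2 ± 2i.
Hence u_h = C1*cos(2*t)*exp(2*t) + C2*exp(2*t)*sin(2*t).
Try u_p = A*exp(-t). Substituting into the equation and dividing by exp(-t) gives A = -4/13, so u_p = -4*exp(-t)/13.
General solution: u = -4*exp(-t)/13 + C1*cos(2*t)*exp(2*t) + C2*exp(2*t)*sin(2*t).
Apply the initial conditions: u(0) = -4/13 + C1 = 5 and u'(0) = 4/13 + 2*C1 + 2*C2 = -2. Solving gives C1 = 69/13, C2 = -84/13.

u = -4*exp(-t)/13 - 84*exp(2*t)*sin(2*t)/13 + 69*cos(2*t)*exp(2*t)/13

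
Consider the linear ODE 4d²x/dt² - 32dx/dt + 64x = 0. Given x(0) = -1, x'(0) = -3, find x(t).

x = -exp(4*t) + t*exp(4*t)

Divide through by 4: x'' - 8x' + 16x = 0.
Characteristic equation r² - 8r + 16 = 0 has discriminant (-8)² - 4·(16) = 0, so r = 4 is a repeated root.
Hence x_h = (C1 + C2*t)*exp(4*t).
Apply the initial conditions: x(0) = C1 = -1 and x'(0) = C2 + 4*C1 = -3. Solving gives C1 = -1, C2 = 1.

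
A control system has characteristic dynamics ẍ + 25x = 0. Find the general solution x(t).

Characteristic equation r² + 25 = 0 has discriminant (0)² - 4·(25) = -100 < 0, so r = ± 5i.
Hence x_h = C1*cos(5*t) + C2*sin(5*t).

x = C1*cos(5*t) + C2*sin(5*t)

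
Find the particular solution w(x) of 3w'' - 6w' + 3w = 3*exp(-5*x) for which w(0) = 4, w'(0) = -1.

w = exp(-5*x)/36 + 143*exp(x)/36 - 29*x*exp(x)/6

Divide through by 3: w'' - 2w' + w = exp(-5*x).
Characteristic equation r² - 2r + 1 = 0 has discriminant (-2)² - 4·(1) = 0, so r = 1 is a repeated root.
Hence w_h = (C1 + C2*x)*exp(x).
Try w_p = A*exp(-5*x). Substituting into the equation and dividing by exp(-5*x) gives A = 1/36, so w_p = exp(-5*x)/36.
General solution: w = exp(-5*x)/36 + C1*exp(x) + C2*x*exp(x).
Apply the initial conditions: w(0) = 1/36 + C1 = 4 and w'(0) = -5/36 + C1 + C2 = -1. Solving gives C1 = 143/36, C2 = -29/6.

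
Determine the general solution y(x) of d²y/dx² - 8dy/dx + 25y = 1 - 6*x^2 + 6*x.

Characteristic equation r² - 8r + 25 = 0 has discriminant (-8)² - 4·(25) = -36 < 0, so r = 4 ± 3i.
Hence y_h = C1*cos(3*x)*exp(4*x) + C2*exp(4*x)*sin(3*x).
For the particular solution try y_p = A0 + A1*x + A2*x^2. Substituting and matching coefficients of each power of x gives A0 = 1357/15625, A1 = 54/625, A2 = -6/25, so y_p = 1357/15625 - 6*x^2/25 + 54*x/625.

y = 1357/15625 - 6*x**2/25 + 54*x/625 + C1*cos(3*x)*exp(4*x) + C2*exp(4*x)*sin(3*x)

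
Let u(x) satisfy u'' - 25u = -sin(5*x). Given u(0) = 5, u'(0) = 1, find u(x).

Characteristic equation r² - 25 = 0 factors as (r + 5)(r - 5) = 0, so r = -5, 5.
Hence u_h = C1*exp(-5*x) + C2*exp(5*x).
Try u_p = A*cos(5*x) + B*sin(5*x). Substituting and equating the coefficients of cos(5x) and sin(5x) gives A = 0, B = 1/50, so u_p = sin(5*x)/50.
General solution: u = sin(5*x)/50 + C1*exp(-5*x) + C2*exp(5*x).
Apply the initial conditions: u(0) = C1 + C2 = 5 and u'(0) = 1/10 - 5*C1 + 5*C2 = 1. Solving gives C1 = 241/100, C2 = 259/100.

u = sin(5*x)/50 + 241*exp(-5*x)/100 + 259*exp(5*x)/100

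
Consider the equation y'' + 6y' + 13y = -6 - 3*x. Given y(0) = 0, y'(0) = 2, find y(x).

Characteristic equation r² + 6r + 13 = 0 has discriminant (6)² - 4·(13) = -16 < 0, so r = -3 ± 2i.
Hence y_h = C1*cos(2*x)*exp(-3*x) + C2*exp(-3*x)*sin(2*x).
For the particular solution try y_p = A0 + A1*x. Substituting and matching coefficients of each power of x gives A0 = -60/169, A1 = -3/13, so y_p = -60/169 - 3*x/13.
General solution: y = -60/169 - 3*x/13 + C1*cos(2*x)*exp(-3*x) + C2*exp(-3*x)*sin(2*x).
Apply the initial conditions: y(0) = -60/169 + C1 = 0 and y'(0) = -3/13 - 3*C1 + 2*C2 = 2. Solving gives C1 = 60/169, C2 = 557/338.

y = -60/169 - 3*x/13 + 60*cos(2*x)*exp(-3*x)/169 + 557*exp(-3*x)*sin(2*x)/338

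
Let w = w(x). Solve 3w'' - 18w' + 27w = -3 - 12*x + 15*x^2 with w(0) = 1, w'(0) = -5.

Divide through by 3: w'' - 6w' + 9w = -1 - 4*x + 5*x^2.
Characteristic equation r² - 6r + 9 = 0 has discriminant (-6)² - 4·(9) = 0, so r = 3 is a repeated root.
Hence w_h = (C1 + C2*x)*exp(3*x).
For the particular solution try w_p = A0 + A1*x + A2*x^2. Substituting and matching coefficients of each power of x gives A0 = -1/27, A1 = 8/27, A2 = 5/9, so w_p = -1/27 + 5*x^2/9 + 8*x/27.
General solution: w = -1/27 + 5*x^2/9 + 8*x/27 + C1*exp(3*x) + C2*x*exp(3*x).
Apply the initial conditions: w(0) = -1/27 + C1 = 1 and w'(0) = 8/27 + C2 + 3*C1 = -5. Solving gives C1 = 28/27, C2 = -227/27.

w = -1/27 + 5*x**2/9 + 8*x/27 + 28*exp(3*x)/27 - 227*x*exp(3*x)/27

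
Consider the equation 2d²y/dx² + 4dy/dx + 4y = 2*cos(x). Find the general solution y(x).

y = cos(x)/5 + 2*sin(x)/5 + C1*cos(x)*exp(-x) + C2*exp(-x)*sin(x)

Divide through by 2: y'' + 2y' + 2y = cos(x).
Characteristic equation r² + 2r + 2 = 0 has discriminant (2)² - 4·(2) = -4 < 0, so r = -1 ± i.
Hence y_h = C1*cos(x)*exp(-x) + C2*exp(-x)*sin(x).
Try y_p = A*cos(x) + B*sin(x). Substituting and equating the coefficients of cos(x) and sin(x) gives A = 1/5, B = 2/5, so y_p = cos(x)/5 + 2*sin(x)/5.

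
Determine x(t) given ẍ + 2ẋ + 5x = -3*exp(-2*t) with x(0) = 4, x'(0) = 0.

Characteristic equation r² + 2r + 5 = 0 has discriminant (2)² - 4·(5) = -16 < 0, so r = -1 ± 2i.
Hence x_h = C1*cos(2*t)*exp(-t) + C2*exp(-t)*sin(2*t).
Try x_p = A*exp(-2*t). Substituting into the equation and dividing by exp(-2*t) gives A = -3/5, so x_p = -3*exp(-2*t)/5.
General solution: x = -3*exp(-2*t)/5 + C1*cos(2*t)*exp(-t) + C2*exp(-t)*sin(2*t).
Apply the initial conditions: x(0) = -3/5 + C1 = 4 and x'(0) = 6/5 - C1 + 2*C2 = 0. Solving gives C1 = 23/5, C2 = 17/10.

x = -3*exp(-2*t)/5 + 17*exp(-t)*sin(2*t)/10 + 23*cos(2*t)*exp(-t)/5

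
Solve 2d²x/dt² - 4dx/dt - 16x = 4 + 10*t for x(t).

Divide through by 2: x'' - 2x' - 8x = 2 + 5*t.
Characteristic equation r² - 2r - 8 = 0 factors as (r + 2)(r - 4) = 0, so r = -2, 4.
Hence x_h = C1*exp(-2*t) + C2*exp(4*t).
For the particular solution try x_p = A0 + A1*t. Substituting and matching coefficients of each power of t gives A0 = -3/32, A1 = -5/8, so x_p = -3/32 - 5*t/8.

x = -3/32 - 5*t/8 + C1*exp(-2*t) + C2*exp(4*t)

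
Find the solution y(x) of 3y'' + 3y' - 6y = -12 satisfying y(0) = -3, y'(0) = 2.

Divide through by 3: y'' + y' - 2y = -4.
Characteristic equation r² + r - 2 = 0 factors as (r + 2)(r - 1) = 0, so r = -2, 1.
Hence y_h = C1*exp(-2*x) + C2*exp(x).
For the particular solution try y_p = A0. Substituting and matching coefficients of each power of x gives A0 = 2, so y_p = 2.
General solution: y = 2 + C1*exp(-2*x) + C2*exp(x).
Apply the initial conditions: y(0) = 2 + C1 + C2 = -3 and y'(0) = C2 - 2*C1 = 2. Solving gives C1 = -7/3, C2 = -8/3.

y = 2 - 8*exp(x)/3 - 7*exp(-2*x)/3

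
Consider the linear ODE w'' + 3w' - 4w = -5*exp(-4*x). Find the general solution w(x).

w = C1*exp(-4*x) + C2*exp(x) + x*exp(-4*x)

Characteristic equation r² + 3r - 4 = 0 factors as (r + 4)(r - 1) = 0, so r = -4, 1.
Hence w_h = C1*exp(-4*x) + C2*exp(x).
Since exp(-4*x) solves the homogeneous equation (r = -4 is a root of multiplicity 1), multiply the trial by x. Try w_p = A*x*exp(-4*x). Substituting into the equation and dividing by exp(-4*x) gives A = 1, so w_p = x*exp(-4*x).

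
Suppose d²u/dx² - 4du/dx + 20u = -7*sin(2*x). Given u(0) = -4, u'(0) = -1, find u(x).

Characteristic equation r² - 4r + 20 = 0 has discriminant (-4)² - 4·(20) = -64 < 0, so r = 2 ± 4i.
Hence u_h = C1*cos(4*x)*exp(2*x) + C2*exp(2*x)*sin(4*x).
Try u_p = A*cos(2*x) + B*sin(2*x). Substituting and equating the coefficients of cos(2x) and sin(2x) gives A = -7/40, B = -7/20, so u_p = -7*sin(2*x)/20 - 7*cos(2*x)/40.
General solution: u = -7*sin(2*x)/20 - 7*cos(2*x)/40 + C1*cos(4*x)*exp(2*x) + C2*exp(2*x)*sin(4*x).
Apply the initial conditions: u(0) = -7/40 + C1 = -4 and u'(0) = -7/10 + 2*C1 + 4*C2 = -1. Solving gives C1 = -153/40, C2 = 147/80.

u = -7*sin(2*x)/20 - 7*cos(2*x)/40 - 153*cos(4*x)*exp(2*x)/40 + 147*exp(2*x)*sin(4*x)/80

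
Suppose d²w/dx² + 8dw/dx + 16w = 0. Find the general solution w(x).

w = C1*exp(-4*x) + C2*x*exp(-4*x)

Characteristic equation r² + 8r + 16 = 0 has discriminant (8)² - 4·(16) = 0, so r = -4 is a repeated root.
Hence w_h = (C1 + C2*x)*exp(-4*x).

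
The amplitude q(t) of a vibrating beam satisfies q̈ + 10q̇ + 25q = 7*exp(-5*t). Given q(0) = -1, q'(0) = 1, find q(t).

Characteristic equation r² + 10r + 25 = 0 has discriminant (10)² - 4·(25) = 0, so r = -5 is a repeated root.
Hence q_h = (C1 + C2*t)*exp(-5*t).
Since exp(-5*t) solves the homogeneous equation (r = -5 is a root of multiplicity 2), multiply the trial by t^2. Try q_p = A*t^2*exp(-5*t). Substituting into the equation and dividing by exp(-5*t) gives A = 7/2, so q_p = 7*t^2*exp(-5*t)/2.
General solution: q = C1*exp(-5*t) + 7*t^2*exp(-5*t)/2 + C2*t*exp(-5*t).
Apply the initial conditions: q(0) = C1 = -1 and q'(0) = C2 - 5*C1 = 1. Solving gives C1 = -1, C2 = -4.

q = -exp(-5*t) - 4*t*exp(-5*t) + 7*t**2*exp(-5*t)/2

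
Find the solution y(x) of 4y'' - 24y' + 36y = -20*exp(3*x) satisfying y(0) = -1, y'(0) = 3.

y = -exp(3*x) + 6*x*exp(3*x) - 5*x**2*exp(3*x)/2

Divide through by 4: y'' - 6y' + 9y = -5*exp(3*x).
Characteristic equation r² - 6r + 9 = 0 has discriminant (-6)² - 4·(9) = 0, so r = 3 is a repeated root.
Hence y_h = (C1 + C2*x)*exp(3*x).
Since exp(3*x) solves the homogeneous equation (r = 3 is a root of multiplicity 2), multiply the trial by x^2. Try y_p = A*x^2*exp(3*x). Substituting into the equation and dividing by exp(3*x) gives A = -5/2, so y_p = -5*x^2*exp(3*x)/2.
General solution: y = C1*exp(3*x) - 5*x^2*exp(3*x)/2 + C2*x*exp(3*x).
Apply the initial conditions: y(0) = C1 = -1 and y'(0) = C2 + 3*C1 = 3. Solving gives C1 = -1, C2 = 6.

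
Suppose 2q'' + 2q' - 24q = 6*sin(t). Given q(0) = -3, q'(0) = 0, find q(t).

q = -156*exp(-4*t)/119 - 117*exp(3*t)/70 - 39*sin(t)/170 - 3*cos(t)/170

Divide through by 2: q'' + q' - 12q = 3*sin(t).
Characteristic equation r² + r - 12 = 0 factors as (r - 3)(r + 4) = 0, so r = 3, -4.
Hence q_h = C1*exp(3*t) + C2*exp(-4*t).
Try q_p = A*cos(t) + B*sin(t). Substituting and equating the coefficients of cos(t) and sin(t) gives A = -3/170, B = -39/170, so q_p = -39*sin(t)/170 - 3*cos(t)/170.
General solution: q = -39*sin(t)/170 - 3*cos(t)/170 + C1*exp(3*t) + C2*exp(-4*t).
Apply the initial conditions: q(0) = -3/170 + C1 + C2 = -3 and q'(0) = -39/170 - 4*C2 + 3*C1 = 0. Solving gives C1 = -117/70, C2 = -156/119.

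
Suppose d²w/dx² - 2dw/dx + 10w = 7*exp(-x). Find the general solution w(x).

Characteristic equation r² - 2r + 10 = 0 has discriminant (-2)² - 4·(10) = -36 < 0, so r = 1 ± 3i.
Hence w_h = C1*cos(3*x)*exp(x) + C2*exp(x)*sin(3*x).
Try w_p = A*exp(-x). Substituting into the equation and dividing by exp(-x) gives A = 7/13, so w_p = 7*exp(-x)/13.

w = 7*exp(-x)/13 + C1*cos(3*x)*exp(x) + C2*exp(x)*sin(3*x)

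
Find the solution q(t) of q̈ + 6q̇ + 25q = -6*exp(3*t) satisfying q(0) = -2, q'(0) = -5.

Characteristic equation r² + 6r + 25 = 0 has discriminant (6)² - 4·(25) = -64 < 0, so r = -3 ± 4i.
Hence q_h = C1*cos(4*t)*exp(-3*t) + C2*exp(-3*t)*sin(4*t).
Try q_p = A*exp(3*t). Substituting into the equation and dividing by exp(3*t) gives A = -3/26, so q_p = -3*exp(3*t)/26.
General solution: q = -3*exp(3*t)/26 + C1*cos(4*t)*exp(-3*t) + C2*exp(-3*t)*sin(4*t).
Apply the initial conditions: q(0) = -3/26 + C1 = -2 and q'(0) = -9/26 - 3*C1 + 4*C2 = -5. Solving gives C1 = -49/26, C2 = -67/26.

q = -3*exp(3*t)/26 - 67*exp(-3*t)*sin(4*t)/26 - 49*cos(4*t)*exp(-3*t)/26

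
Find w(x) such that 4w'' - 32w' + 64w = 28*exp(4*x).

Divide through by 4: w'' - 8w' + 16w = 7*exp(4*x).
Characteristic equation r² - 8r + 16 = 0 has discriminant (-8)² - 4·(16) = 0, so r = 4 is a repeated root.
Hence w_h = (C1 + C2*x)*exp(4*x).
Since exp(4*x) solves the homogeneous equation (r = 4 is a root of multiplicity 2), multiply the trial by x^2. Try w_p = A*x^2*exp(4*x). Substituting into the equation and dividing by exp(4*x) gives A = 7/2, so w_p = 7*x^2*exp(4*x)/2.

w = C1*exp(4*x) + 7*x**2*exp(4*x)/2 + C2*x*exp(4*x)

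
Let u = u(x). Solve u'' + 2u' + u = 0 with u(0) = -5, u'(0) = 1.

Characteristic equation r² + 2r + 1 = 0 has discriminant (2)² - 4·(1) = 0, so r = -1 is a repeated root.
Hence u_h = (C1 + C2*x)*exp(-x).
Apply the initial conditions: u(0) = C1 = -5 and u'(0) = C2 - C1 = 1. Solving gives C1 = -5, C2 = -4.

u = -5*exp(-x) - 4*x*exp(-x)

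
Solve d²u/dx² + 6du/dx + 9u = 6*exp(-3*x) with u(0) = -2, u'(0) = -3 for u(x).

Characteristic equation r² + 6r + 9 = 0 has discriminant (6)² - 4·(9) = 0, so r = -3 is a repeated root.
Hence u_h = (C1 + C2*x)*exp(-3*x).
Since exp(-3*x) solves the homogeneous equation (r = -3 is a root of multiplicity 2), multiply the trial by x^2. Try u_p = A*x^2*exp(-3*x). Substituting into the equation and dividing by exp(-3*x) gives A = 3, so u_p = 3*x^2*exp(-3*x).
General solution: u = C1*exp(-3*x) + 3*x^2*exp(-3*x) + C2*x*exp(-3*x).
Apply the initial conditions: u(0) = C1 = -2 and u'(0) = C2 - 3*C1 = -3. Solving gives C1 = -2, C2 = -9.

u = -2*exp(-3*x) - 9*x*exp(-3*x) + 3*x**2*exp(-3*x)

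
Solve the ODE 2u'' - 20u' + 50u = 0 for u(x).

Divide through by 2: u'' - 10u' + 25u = 0.
Characteristic equation r² - 10r + 25 = 0 has discriminant (-10)² - 4·(25) = 0, so r = 5 is a repeated root.
Hence u_h = (C1 + C2*x)*exp(5*x).

u = C1*exp(5*x) + C2*x*exp(5*x)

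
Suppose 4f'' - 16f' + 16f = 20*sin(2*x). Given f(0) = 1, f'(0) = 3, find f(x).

Divide through by 4: f'' - 4f' + 4f = 5*sin(2*x).
Characteristic equation r² - 4r + 4 = 0 has discriminant (-4)² - 4·(4) = 0, so r = 2 is a repeated root.
Hence f_h = (C1 + C2*x)*exp(2*x).
Try f_p = A*cos(2*x) + B*sin(2*x). Substituting and equating the coefficients of cos(2x) and sin(2x) gives A = 5/8, B = 0, so f_p = 5*cos(2*x)/8.
General solution: f = 5*cos(2*x)/8 + C1*exp(2*x) + C2*x*exp(2*x).
Apply the initial conditions: f(0) = 5/8 + C1 = 1 and f'(0) = C2 + 2*C1 = 3. Solving gives C1 = 3/8, C2 = 9/4.

f = 3*exp(2*x)/8 + 5*cos(2*x)/8 + 9*x*exp(2*x)/4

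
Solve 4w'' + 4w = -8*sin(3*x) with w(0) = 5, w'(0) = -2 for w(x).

Divide through by 4: w'' + w = -2*sin(3*x).
Characteristic equation r² + 1 = 0 has discriminant (0)² - 4·(1) = -4 < 0, so r = ± i.
Hence w_h = C1*cos(x) + C2*sin(x).
Try w_p = A*cos(3*x) + B*sin(3*x). Substituting and equating the coefficients of cos(3x) and sin(3x) gives A = 0, B = 1/4, so w_p = sin(3*x)/4.
General solution: w = sin(3*x)/4 + C1*cos(x) + C2*sin(x).
Apply the initial conditions: w(0) = C1 = 5 and w'(0) = 3/4 + C2 = -2. Solving gives C1 = 5, C2 = -11/4.

w = 5*cos(x) - 11*sin(x)/4 + sin(3*x)/4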